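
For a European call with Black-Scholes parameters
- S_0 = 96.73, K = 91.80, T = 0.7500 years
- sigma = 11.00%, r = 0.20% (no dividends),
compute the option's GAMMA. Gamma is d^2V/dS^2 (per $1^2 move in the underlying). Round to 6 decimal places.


Answer: Gamma = 0.035889

Derivation:
d1 = 0.6125034955; d2 = 0.5172407011
phi(d1) = 0.3307082212; exp(-qT) = 1.0000000000; exp(-rT) = 0.9985011244
Gamma = exp(-qT) * phi(d1) / (S * sigma * sqrt(T)) = 1.0000000000 * 0.3307082212 / (96.7300 * 0.1100 * 0.8660254038) = 0.035889


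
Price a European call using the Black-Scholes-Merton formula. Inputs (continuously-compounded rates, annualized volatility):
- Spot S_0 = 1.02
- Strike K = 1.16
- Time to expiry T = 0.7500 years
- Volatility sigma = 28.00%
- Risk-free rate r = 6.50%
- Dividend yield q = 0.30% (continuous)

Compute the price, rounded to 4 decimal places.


Answer: Price = 0.0646

Derivation:
d1 = (ln(S/K) + (r - q + 0.5*sigma^2) * T) / (sigma * sqrt(T)) = -0.21740280
d2 = d1 - sigma * sqrt(T) = -0.45988992
exp(-rT) = 0.95241920; exp(-qT) = 0.99775253
C = S_0 * exp(-qT) * N(d1) - K * exp(-rT) * N(d2)
N(d1) = 0.41394722; N(d2) = 0.32279762
C = 1.0200 * 0.99775253 * 0.41394722 - 1.1600 * 0.95241920 * 0.32279762 = 0.0646


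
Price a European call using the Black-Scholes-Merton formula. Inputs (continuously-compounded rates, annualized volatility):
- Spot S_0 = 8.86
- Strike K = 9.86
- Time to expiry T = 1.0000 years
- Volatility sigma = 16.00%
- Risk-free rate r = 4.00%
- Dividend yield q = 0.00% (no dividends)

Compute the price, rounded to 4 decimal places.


d1 = (ln(S/K) + (r - q + 0.5*sigma^2) * T) / (sigma * sqrt(T)) = -0.33837127
d2 = d1 - sigma * sqrt(T) = -0.49837127
exp(-rT) = 0.96078944; exp(-qT) = 1.00000000
C = S_0 * exp(-qT) * N(d1) - K * exp(-rT) * N(d2)
N(d1) = 0.36754171; N(d2) = 0.30911119
C = 8.8600 * 1.00000000 * 0.36754171 - 9.8600 * 0.96078944 * 0.30911119 = 0.3281

Answer: Price = 0.3281


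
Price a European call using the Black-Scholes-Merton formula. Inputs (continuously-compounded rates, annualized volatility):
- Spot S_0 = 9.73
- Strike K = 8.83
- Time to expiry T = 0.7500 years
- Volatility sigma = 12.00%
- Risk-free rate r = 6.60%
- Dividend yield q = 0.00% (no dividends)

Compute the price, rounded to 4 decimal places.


d1 = (ln(S/K) + (r - q + 0.5*sigma^2) * T) / (sigma * sqrt(T)) = 1.46222502
d2 = d1 - sigma * sqrt(T) = 1.35830197
exp(-rT) = 0.95170516; exp(-qT) = 1.00000000
C = S_0 * exp(-qT) * N(d1) - K * exp(-rT) * N(d2)
N(d1) = 0.92816022; N(d2) = 0.91281606
C = 9.7300 * 1.00000000 * 0.92816022 - 8.8300 * 0.95170516 * 0.91281606 = 1.3601

Answer: Price = 1.3601


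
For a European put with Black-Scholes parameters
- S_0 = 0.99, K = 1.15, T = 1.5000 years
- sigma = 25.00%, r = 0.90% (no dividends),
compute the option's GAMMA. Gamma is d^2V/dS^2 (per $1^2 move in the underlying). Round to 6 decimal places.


Answer: Gamma = 1.261135

Derivation:
d1 = -0.2921009275; d2 = -0.5982871454
phi(d1) = 0.3822807437; exp(-qT) = 1.0000000000; exp(-rT) = 0.9865907163
Gamma = exp(-qT) * phi(d1) / (S * sigma * sqrt(T)) = 1.0000000000 * 0.3822807437 / (0.9900 * 0.2500 * 1.2247448714) = 1.261135


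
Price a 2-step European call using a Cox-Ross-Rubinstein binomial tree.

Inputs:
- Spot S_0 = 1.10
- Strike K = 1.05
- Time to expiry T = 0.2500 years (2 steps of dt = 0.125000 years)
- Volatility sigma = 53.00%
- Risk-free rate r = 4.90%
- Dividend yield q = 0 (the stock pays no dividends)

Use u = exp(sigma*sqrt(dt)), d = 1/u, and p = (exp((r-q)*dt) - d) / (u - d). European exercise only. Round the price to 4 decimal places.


Answer: Price = V(0,0) = 0.1444

Derivation:
dt = T/N = 0.125000
u = exp(sigma*sqrt(dt)) = 1.206089; d = 1/u = 0.829126
p = (exp((r-q)*dt) - d) / (u - d) = 0.469589
Discount per step: exp(-r*dt) = 0.993894
Stock lattice S(k, i) with i counting down-moves:
  k=0: S(0,0) = 1.1000
  k=1: S(1,0) = 1.3267; S(1,1) = 0.9120
  k=2: S(2,0) = 1.6001; S(2,1) = 1.1000; S(2,2) = 0.7562
Terminal payoffs V(N, i) = max(S_T - K, 0):
  V(2,0) = 0.550117; V(2,1) = 0.050000; V(2,2) = 0.000000
Backward induction: V(k, i) = exp(-r*dt) * [p * V(k+1, i) + (1-p) * V(k+1, i+1)].
  V(1,0) = exp(-r*dt) * [p*0.550117 + (1-p)*0.050000] = 0.283110
  V(1,1) = exp(-r*dt) * [p*0.050000 + (1-p)*0.000000] = 0.023336
  V(0,0) = exp(-r*dt) * [p*0.283110 + (1-p)*0.023336] = 0.144436


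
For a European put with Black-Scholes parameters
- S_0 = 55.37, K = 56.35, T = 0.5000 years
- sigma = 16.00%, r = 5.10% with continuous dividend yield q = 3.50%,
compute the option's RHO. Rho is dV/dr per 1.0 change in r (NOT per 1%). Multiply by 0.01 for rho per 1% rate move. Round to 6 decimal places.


Answer: Rho = -15.271902

Derivation:
d1 = -0.0277920335; d2 = -0.1409291184
phi(d1) = 0.3987882392; exp(-qT) = 0.9826522357; exp(-rT) = 0.9748223790
N(-d2) = 0.5560370307
Rho = -K*T*exp(-rT)*N(-d2) = -56.3500 * 0.5000 * 0.9748223790 * 0.5560370307 = -15.271902


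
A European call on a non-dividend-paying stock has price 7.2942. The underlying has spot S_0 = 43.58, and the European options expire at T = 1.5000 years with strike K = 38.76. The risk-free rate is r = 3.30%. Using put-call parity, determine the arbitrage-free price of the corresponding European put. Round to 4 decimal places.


Put-call parity: C - P = S_0 * exp(-qT) - K * exp(-rT).
S_0 * exp(-qT) = 43.5800 * 1.00000000 = 43.58000000
K * exp(-rT) = 38.7600 * 0.95170516 = 36.88809193
P = C - S*exp(-qT) + K*exp(-rT)
P = 7.2942 - 43.58000000 + 36.88809193 = 0.6023

Answer: Put price = 0.6023


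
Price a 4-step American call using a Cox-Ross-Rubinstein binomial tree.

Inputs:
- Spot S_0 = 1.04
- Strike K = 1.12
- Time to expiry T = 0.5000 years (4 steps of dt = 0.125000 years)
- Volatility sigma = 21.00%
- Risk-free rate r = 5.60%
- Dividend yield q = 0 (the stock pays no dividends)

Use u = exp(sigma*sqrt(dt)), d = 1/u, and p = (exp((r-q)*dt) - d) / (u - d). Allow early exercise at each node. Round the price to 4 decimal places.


Answer: Price = V(0,0) = 0.0447

Derivation:
dt = T/N = 0.125000
u = exp(sigma*sqrt(dt)) = 1.077072; d = 1/u = 0.928443
p = (exp((r-q)*dt) - d) / (u - d) = 0.528709
Discount per step: exp(-r*dt) = 0.993024
Stock lattice S(k, i) with i counting down-moves:
  k=0: S(0,0) = 1.0400
  k=1: S(1,0) = 1.1202; S(1,1) = 0.9656
  k=2: S(2,0) = 1.2065; S(2,1) = 1.0400; S(2,2) = 0.8965
  k=3: S(3,0) = 1.2995; S(3,1) = 1.1202; S(3,2) = 0.9656; S(3,3) = 0.8323
  k=4: S(4,0) = 1.3996; S(4,1) = 1.2065; S(4,2) = 1.0400; S(4,3) = 0.8965; S(4,4) = 0.7728
Terminal payoffs V(N, i) = max(S_T - K, 0):
  V(4,0) = 0.279627; V(4,1) = 0.086487; V(4,2) = 0.000000; V(4,3) = 0.000000; V(4,4) = 0.000000
Backward induction: V(k, i) = exp(-r*dt) * [p * V(k+1, i) + (1-p) * V(k+1, i+1)]; then take max(V_cont, immediate exercise) for American.
  V(3,0) = exp(-r*dt) * [p*0.279627 + (1-p)*0.086487] = 0.187286; exercise = 0.179474; V(3,0) = max -> 0.187286
  V(3,1) = exp(-r*dt) * [p*0.086487 + (1-p)*0.000000] = 0.045408; exercise = 0.000155; V(3,1) = max -> 0.045408
  V(3,2) = exp(-r*dt) * [p*0.000000 + (1-p)*0.000000] = 0.000000; exercise = 0.000000; V(3,2) = max -> 0.000000
  V(3,3) = exp(-r*dt) * [p*0.000000 + (1-p)*0.000000] = 0.000000; exercise = 0.000000; V(3,3) = max -> 0.000000
  V(2,0) = exp(-r*dt) * [p*0.187286 + (1-p)*0.045408] = 0.119580; exercise = 0.086487; V(2,0) = max -> 0.119580
  V(2,1) = exp(-r*dt) * [p*0.045408 + (1-p)*0.000000] = 0.023840; exercise = 0.000000; V(2,1) = max -> 0.023840
  V(2,2) = exp(-r*dt) * [p*0.000000 + (1-p)*0.000000] = 0.000000; exercise = 0.000000; V(2,2) = max -> 0.000000
  V(1,0) = exp(-r*dt) * [p*0.119580 + (1-p)*0.023840] = 0.073939; exercise = 0.000155; V(1,0) = max -> 0.073939
  V(1,1) = exp(-r*dt) * [p*0.023840 + (1-p)*0.000000] = 0.012517; exercise = 0.000000; V(1,1) = max -> 0.012517
  V(0,0) = exp(-r*dt) * [p*0.073939 + (1-p)*0.012517] = 0.044678; exercise = 0.000000; V(0,0) = max -> 0.044678


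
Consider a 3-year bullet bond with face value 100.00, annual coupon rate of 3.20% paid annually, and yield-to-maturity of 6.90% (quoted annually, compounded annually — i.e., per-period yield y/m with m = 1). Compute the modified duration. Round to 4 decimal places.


Answer: Modified duration = 2.7153

Derivation:
Coupon per period c = face * coupon_rate / m = 3.200000
Periods per year m = 1; per-period yield y/m = 0.069000
Number of cashflows N = 3
Cashflows (t years, CF_t, discount factor 1/(1+y/m)^(m*t), PV):
  t = 1.0000: CF_t = 3.200000, DF = 0.935454, PV = 2.993452
  t = 2.0000: CF_t = 3.200000, DF = 0.875074, PV = 2.800236
  t = 3.0000: CF_t = 103.200000, DF = 0.818591, PV = 84.478575
Price P = sum_t PV_t = 90.272263
First compute Macaulay numerator sum_t t * PV_t:
  t * PV_t at t = 1.0000: 2.993452
  t * PV_t at t = 2.0000: 5.600471
  t * PV_t at t = 3.0000: 253.435726
Macaulay duration D = 262.029649 / 90.272263 = 2.902660
Modified duration = D / (1 + y/m) = 2.902660 / (1 + 0.069000) = 2.715304


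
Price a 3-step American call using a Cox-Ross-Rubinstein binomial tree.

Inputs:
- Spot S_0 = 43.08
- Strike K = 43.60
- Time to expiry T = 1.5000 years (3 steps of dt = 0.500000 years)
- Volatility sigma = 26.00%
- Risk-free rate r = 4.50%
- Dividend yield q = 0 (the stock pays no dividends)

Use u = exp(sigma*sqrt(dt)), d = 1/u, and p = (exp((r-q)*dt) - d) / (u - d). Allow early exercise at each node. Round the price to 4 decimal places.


dt = T/N = 0.500000
u = exp(sigma*sqrt(dt)) = 1.201833; d = 1/u = 0.832062
p = (exp((r-q)*dt) - d) / (u - d) = 0.515705
Discount per step: exp(-r*dt) = 0.977751
Stock lattice S(k, i) with i counting down-moves:
  k=0: S(0,0) = 43.0800
  k=1: S(1,0) = 51.7750; S(1,1) = 35.8453
  k=2: S(2,0) = 62.2248; S(2,1) = 43.0800; S(2,2) = 29.8255
  k=3: S(3,0) = 74.7839; S(3,1) = 51.7750; S(3,2) = 35.8453; S(3,3) = 24.8167
Terminal payoffs V(N, i) = max(S_T - K, 0):
  V(3,0) = 31.183864; V(3,1) = 8.174959; V(3,2) = 0.000000; V(3,3) = 0.000000
Backward induction: V(k, i) = exp(-r*dt) * [p * V(k+1, i) + (1-p) * V(k+1, i+1)]; then take max(V_cont, immediate exercise) for American.
  V(2,0) = exp(-r*dt) * [p*31.183864 + (1-p)*8.174959] = 19.594892; exercise = 18.624846; V(2,0) = max -> 19.594892
  V(2,1) = exp(-r*dt) * [p*8.174959 + (1-p)*0.000000] = 4.122072; exercise = 0.000000; V(2,1) = max -> 4.122072
  V(2,2) = exp(-r*dt) * [p*0.000000 + (1-p)*0.000000] = 0.000000; exercise = 0.000000; V(2,2) = max -> 0.000000
  V(1,0) = exp(-r*dt) * [p*19.594892 + (1-p)*4.122072] = 11.832245; exercise = 8.174959; V(1,0) = max -> 11.832245
  V(1,1) = exp(-r*dt) * [p*4.122072 + (1-p)*0.000000] = 2.078479; exercise = 0.000000; V(1,1) = max -> 2.078479
  V(0,0) = exp(-r*dt) * [p*11.832245 + (1-p)*2.078479] = 6.950392; exercise = 0.000000; V(0,0) = max -> 6.950392

Answer: Price = V(0,0) = 6.9504


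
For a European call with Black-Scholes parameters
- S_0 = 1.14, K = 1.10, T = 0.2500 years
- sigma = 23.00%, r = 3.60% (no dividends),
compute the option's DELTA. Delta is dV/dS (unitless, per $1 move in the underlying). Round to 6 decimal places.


Answer: Delta = 0.672329

Derivation:
d1 = 0.4463528922; d2 = 0.3313528922
phi(d1) = 0.3611167429; exp(-qT) = 1.0000000000; exp(-rT) = 0.9910403788
N(d1) = 0.6723288224
Delta = exp(-qT) * N(d1) = 1.0000000000 * 0.6723288224 = 0.672329


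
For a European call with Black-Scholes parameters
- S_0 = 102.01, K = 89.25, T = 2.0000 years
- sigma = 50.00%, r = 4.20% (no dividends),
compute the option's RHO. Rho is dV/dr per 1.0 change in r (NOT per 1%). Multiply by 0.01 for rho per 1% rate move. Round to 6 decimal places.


Answer: Rho = 79.062967

Derivation:
d1 = 0.6613278779; d2 = -0.0457789033
phi(d1) = 0.3205824395; exp(-qT) = 1.0000000000; exp(-rT) = 0.9194312561
N(d2) = 0.4817432369
Rho = K*T*exp(-rT)*N(d2) = 89.2500 * 2.0000 * 0.9194312561 * 0.4817432369 = 79.062967


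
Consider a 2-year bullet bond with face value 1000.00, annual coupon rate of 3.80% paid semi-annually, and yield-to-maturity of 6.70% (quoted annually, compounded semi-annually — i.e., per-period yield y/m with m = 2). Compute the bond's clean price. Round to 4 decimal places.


Coupon per period c = face * coupon_rate / m = 19.000000
Periods per year m = 2; per-period yield y/m = 0.033500
Number of cashflows N = 4
Cashflows (t years, CF_t, discount factor 1/(1+y/m)^(m*t), PV):
  t = 0.5000: CF_t = 19.000000, DF = 0.967586, PV = 18.384132
  t = 1.0000: CF_t = 19.000000, DF = 0.936222, PV = 17.788226
  t = 1.5000: CF_t = 19.000000, DF = 0.905876, PV = 17.211636
  t = 2.0000: CF_t = 1019.000000, DF = 0.876512, PV = 893.166160
Price P = sum_t PV_t = 946.550154

Answer: Price = 946.5502


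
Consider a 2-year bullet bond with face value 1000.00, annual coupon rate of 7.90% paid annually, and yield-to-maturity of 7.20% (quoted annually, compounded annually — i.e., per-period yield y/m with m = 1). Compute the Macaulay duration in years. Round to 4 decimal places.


Answer: Macaulay duration = 1.9272 years

Derivation:
Coupon per period c = face * coupon_rate / m = 79.000000
Periods per year m = 1; per-period yield y/m = 0.072000
Number of cashflows N = 2
Cashflows (t years, CF_t, discount factor 1/(1+y/m)^(m*t), PV):
  t = 1.0000: CF_t = 79.000000, DF = 0.932836, PV = 73.694030
  t = 2.0000: CF_t = 1079.000000, DF = 0.870183, PV = 938.927100
Price P = sum_t PV_t = 1012.621129
Macaulay numerator sum_t t * PV_t:
  t * PV_t at t = 1.0000: 73.694030
  t * PV_t at t = 2.0000: 1877.854199
Macaulay duration D = (sum_t t * PV_t) / P = 1951.548229 / 1012.621129 = 1.927224


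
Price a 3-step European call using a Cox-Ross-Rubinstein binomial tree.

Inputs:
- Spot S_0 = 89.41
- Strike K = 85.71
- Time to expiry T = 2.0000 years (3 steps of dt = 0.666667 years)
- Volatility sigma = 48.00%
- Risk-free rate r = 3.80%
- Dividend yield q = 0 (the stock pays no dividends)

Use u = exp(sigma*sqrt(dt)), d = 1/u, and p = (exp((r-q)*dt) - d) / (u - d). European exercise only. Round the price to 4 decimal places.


Answer: Price = V(0,0) = 29.4421

Derivation:
dt = T/N = 0.666667
u = exp(sigma*sqrt(dt)) = 1.479817; d = 1/u = 0.675759
p = (exp((r-q)*dt) - d) / (u - d) = 0.435165
Discount per step: exp(-r*dt) = 0.974985
Stock lattice S(k, i) with i counting down-moves:
  k=0: S(0,0) = 89.4100
  k=1: S(1,0) = 132.3104; S(1,1) = 60.4196
  k=2: S(2,0) = 195.7952; S(2,1) = 89.4100; S(2,2) = 40.8291
  k=3: S(3,0) = 289.7411; S(3,1) = 132.3104; S(3,2) = 60.4196; S(3,3) = 27.5907
Terminal payoffs V(N, i) = max(S_T - K, 0):
  V(3,0) = 204.031055; V(3,1) = 46.600428; V(3,2) = 0.000000; V(3,3) = 0.000000
Backward induction: V(k, i) = exp(-r*dt) * [p * V(k+1, i) + (1-p) * V(k+1, i+1)].
  V(2,0) = exp(-r*dt) * [p*204.031055 + (1-p)*46.600428] = 112.229254
  V(2,1) = exp(-r*dt) * [p*46.600428 + (1-p)*0.000000] = 19.771593
  V(2,2) = exp(-r*dt) * [p*0.000000 + (1-p)*0.000000] = 0.000000
  V(1,0) = exp(-r*dt) * [p*112.229254 + (1-p)*19.771593] = 58.504868
  V(1,1) = exp(-r*dt) * [p*19.771593 + (1-p)*0.000000] = 8.388676
  V(0,0) = exp(-r*dt) * [p*58.504868 + (1-p)*8.388676] = 29.442090


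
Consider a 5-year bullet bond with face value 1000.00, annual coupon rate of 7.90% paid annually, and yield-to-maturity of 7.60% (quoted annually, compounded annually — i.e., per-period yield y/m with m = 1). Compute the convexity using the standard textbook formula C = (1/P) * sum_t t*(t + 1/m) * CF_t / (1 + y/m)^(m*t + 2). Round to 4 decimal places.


Coupon per period c = face * coupon_rate / m = 79.000000
Periods per year m = 1; per-period yield y/m = 0.076000
Number of cashflows N = 5
Cashflows (t years, CF_t, discount factor 1/(1+y/m)^(m*t), PV):
  t = 1.0000: CF_t = 79.000000, DF = 0.929368, PV = 73.420074
  t = 2.0000: CF_t = 79.000000, DF = 0.863725, PV = 68.234270
  t = 3.0000: CF_t = 79.000000, DF = 0.802718, PV = 63.414749
  t = 4.0000: CF_t = 79.000000, DF = 0.746021, PV = 58.935640
  t = 5.0000: CF_t = 1079.000000, DF = 0.693328, PV = 748.100746
Price P = sum_t PV_t = 1012.105480
Convexity numerator sum_t t*(t + 1/m) * CF_t / (1+y/m)^(m*t + 2):
  t = 1.0000: term = 126.829498
  t = 2.0000: term = 353.613842
  t = 3.0000: term = 657.274798
  t = 4.0000: term = 1018.083641
  t = 5.0000: term = 19384.598049
Convexity = (1/P) * sum = 21540.399828 / 1012.105480 = 21.282762

Answer: Convexity = 21.2828


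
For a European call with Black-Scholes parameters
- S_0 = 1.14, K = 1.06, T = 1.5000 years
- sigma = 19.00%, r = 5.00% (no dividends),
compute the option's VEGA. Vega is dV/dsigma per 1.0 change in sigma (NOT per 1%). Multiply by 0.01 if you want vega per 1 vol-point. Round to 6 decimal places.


Answer: Vega = 0.420033

Derivation:
d1 = 0.7513244868; d2 = 0.5186229613
phi(d1) = 0.3008381774; exp(-qT) = 1.0000000000; exp(-rT) = 0.9277434863
Vega = S * exp(-qT) * phi(d1) * sqrt(T) = 1.1400 * 1.0000000000 * 0.3008381774 * 1.2247448714 = 0.420033


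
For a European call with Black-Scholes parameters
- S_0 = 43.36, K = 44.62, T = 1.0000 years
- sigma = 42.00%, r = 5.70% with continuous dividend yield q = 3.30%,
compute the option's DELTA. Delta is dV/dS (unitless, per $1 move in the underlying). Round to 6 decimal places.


Answer: Delta = 0.560055

Derivation:
d1 = 0.1989408765; d2 = -0.2210591235
phi(d1) = 0.3911253159; exp(-qT) = 0.9675385596; exp(-rT) = 0.9445940694
N(d1) = 0.5788455031
Delta = exp(-qT) * N(d1) = 0.9675385596 * 0.5788455031 = 0.560055


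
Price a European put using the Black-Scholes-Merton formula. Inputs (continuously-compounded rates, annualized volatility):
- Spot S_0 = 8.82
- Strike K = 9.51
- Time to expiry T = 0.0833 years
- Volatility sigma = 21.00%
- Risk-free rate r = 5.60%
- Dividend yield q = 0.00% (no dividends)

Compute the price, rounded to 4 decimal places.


Answer: Price = 0.6790

Derivation:
d1 = (ln(S/K) + (r - q + 0.5*sigma^2) * T) / (sigma * sqrt(T)) = -1.13546999
d2 = d1 - sigma * sqrt(T) = -1.19607964
exp(-rT) = 0.99534606; exp(-qT) = 1.00000000
P = K * exp(-rT) * N(-d2) - S_0 * exp(-qT) * N(-d1)
N(-d1) = 0.87191077; N(-d2) = 0.88416726
P = 9.5100 * 0.99534606 * 0.88416726 - 8.8200 * 1.00000000 * 0.87191077 = 0.6790


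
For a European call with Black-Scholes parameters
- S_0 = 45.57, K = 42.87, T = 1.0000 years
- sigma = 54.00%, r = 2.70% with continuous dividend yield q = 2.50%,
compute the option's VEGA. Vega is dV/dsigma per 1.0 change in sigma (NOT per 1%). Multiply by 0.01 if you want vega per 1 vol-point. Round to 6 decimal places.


d1 = 0.3868098605; d2 = -0.1531901395
phi(d1) = 0.3701860850; exp(-qT) = 0.9753099120; exp(-rT) = 0.9733612415
Vega = S * exp(-qT) * phi(d1) * sqrt(T) = 45.5700 * 0.9753099120 * 0.3701860850 * 1.0000000000 = 16.452873

Answer: Vega = 16.452873


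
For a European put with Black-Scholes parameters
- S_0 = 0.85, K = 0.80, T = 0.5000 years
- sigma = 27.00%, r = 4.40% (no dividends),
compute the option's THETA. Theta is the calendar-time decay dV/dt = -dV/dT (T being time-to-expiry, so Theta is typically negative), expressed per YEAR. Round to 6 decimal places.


d1 = 0.5282329738; d2 = 0.3373141429
phi(d1) = 0.3469919943; exp(-qT) = 1.0000000000; exp(-rT) = 0.9782402351
Theta = -S*exp(-qT)*phi(d1)*sigma/(2*sqrt(T)) + r*K*exp(-rT)*N(-d2) - q*S*exp(-qT)*N(-d1)
N(-d1) = 0.2986688229; N(-d2) = 0.3679400497; sqrt(T) = 0.7071067812
Term 1 = -0.8500 * 1.0000000000 * 0.3469919943 * 0.2700 / (2 * 0.7071067812) = -0.0563102100
Term 2 = 0.0440 * 0.8000 * 0.9782402351 * 0.3679400497 = 0.0126696684
Term 3 = 0 (no dividend yield, q = 0)
Theta = -0.0563102100 + (0.0126696684) + (0.0000000000) = -0.043641

Answer: Theta = -0.043641


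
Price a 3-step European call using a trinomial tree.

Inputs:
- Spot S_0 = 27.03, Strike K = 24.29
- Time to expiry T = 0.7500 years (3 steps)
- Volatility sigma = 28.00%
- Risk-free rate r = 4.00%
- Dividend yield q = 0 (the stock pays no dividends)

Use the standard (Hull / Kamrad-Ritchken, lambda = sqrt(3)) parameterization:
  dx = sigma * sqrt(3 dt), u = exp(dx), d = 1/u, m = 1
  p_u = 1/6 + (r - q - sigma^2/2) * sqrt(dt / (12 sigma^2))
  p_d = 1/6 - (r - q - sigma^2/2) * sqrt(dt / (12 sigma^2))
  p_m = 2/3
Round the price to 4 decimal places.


Answer: Price = V(0,0) = 4.6223

Derivation:
dt = T/N = 0.250000; dx = sigma*sqrt(3*dt) = 0.242487
u = exp(dx) = 1.274415; d = 1/u = 0.784674
p_u = 0.167079, p_m = 0.666667, p_d = 0.166254
Discount per step: exp(-r*dt) = 0.990050
Stock lattice S(k, j) with j the centered position index:
  k=0: S(0,+0) = 27.0300
  k=1: S(1,-1) = 21.2097; S(1,+0) = 27.0300; S(1,+1) = 34.4474
  k=2: S(2,-2) = 16.6427; S(2,-1) = 21.2097; S(2,+0) = 27.0300; S(2,+1) = 34.4474; S(2,+2) = 43.9003
  k=3: S(3,-3) = 13.0591; S(3,-2) = 16.6427; S(3,-1) = 21.2097; S(3,+0) = 27.0300; S(3,+1) = 34.4474; S(3,+2) = 43.9003; S(3,+3) = 55.9472
Terminal payoffs V(N, j) = max(S_T - K, 0):
  V(3,-3) = 0.000000; V(3,-2) = 0.000000; V(3,-1) = 0.000000; V(3,+0) = 2.740000; V(3,+1) = 10.157433; V(3,+2) = 19.610319; V(3,+3) = 31.657217
Backward induction: V(k, j) = exp(-r*dt) * [p_u * V(k+1, j+1) + p_m * V(k+1, j) + p_d * V(k+1, j-1)]
  V(2,-2) = exp(-r*dt) * [p_u*0.000000 + p_m*0.000000 + p_d*0.000000] = 0.000000
  V(2,-1) = exp(-r*dt) * [p_u*2.740000 + p_m*0.000000 + p_d*0.000000] = 0.453241
  V(2,+0) = exp(-r*dt) * [p_u*10.157433 + p_m*2.740000 + p_d*0.000000] = 3.488699
  V(2,+1) = exp(-r*dt) * [p_u*19.610319 + p_m*10.157433 + p_d*2.740000] = 10.399119
  V(2,+2) = exp(-r*dt) * [p_u*31.657217 + p_m*19.610319 + p_d*10.157433] = 19.852005
  V(1,-1) = exp(-r*dt) * [p_u*3.488699 + p_m*0.453241 + p_d*0.000000] = 0.876243
  V(1,+0) = exp(-r*dt) * [p_u*10.399119 + p_m*3.488699 + p_d*0.453241] = 4.097448
  V(1,+1) = exp(-r*dt) * [p_u*19.852005 + p_m*10.399119 + p_d*3.488699] = 10.721855
  V(0,+0) = exp(-r*dt) * [p_u*10.721855 + p_m*4.097448 + p_d*0.876243] = 4.622254


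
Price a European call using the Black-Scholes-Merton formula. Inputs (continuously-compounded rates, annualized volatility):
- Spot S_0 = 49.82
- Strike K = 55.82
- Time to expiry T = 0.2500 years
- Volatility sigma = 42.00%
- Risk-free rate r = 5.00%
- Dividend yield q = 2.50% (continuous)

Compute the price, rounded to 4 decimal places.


d1 = (ln(S/K) + (r - q + 0.5*sigma^2) * T) / (sigma * sqrt(T)) = -0.40674152
d2 = d1 - sigma * sqrt(T) = -0.61674152
exp(-rT) = 0.98757780; exp(-qT) = 0.99376949
C = S_0 * exp(-qT) * N(d1) - K * exp(-rT) * N(d2)
N(d1) = 0.34209892; N(d2) = 0.26870262
C = 49.8200 * 0.99376949 * 0.34209892 - 55.8200 * 0.98757780 * 0.26870262 = 2.1245

Answer: Price = 2.1245


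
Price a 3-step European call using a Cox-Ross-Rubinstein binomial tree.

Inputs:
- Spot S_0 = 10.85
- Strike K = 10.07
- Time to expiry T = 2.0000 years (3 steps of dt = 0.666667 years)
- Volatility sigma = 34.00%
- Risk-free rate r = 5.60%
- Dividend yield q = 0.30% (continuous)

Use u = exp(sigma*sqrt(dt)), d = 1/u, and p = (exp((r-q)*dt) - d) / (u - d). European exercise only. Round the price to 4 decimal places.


Answer: Price = V(0,0) = 3.0248

Derivation:
dt = T/N = 0.666667
u = exp(sigma*sqrt(dt)) = 1.319970; d = 1/u = 0.757593
p = (exp((r-q)*dt) - d) / (u - d) = 0.494992
Discount per step: exp(-r*dt) = 0.963355
Stock lattice S(k, i) with i counting down-moves:
  k=0: S(0,0) = 10.8500
  k=1: S(1,0) = 14.3217; S(1,1) = 8.2199
  k=2: S(2,0) = 18.9042; S(2,1) = 10.8500; S(2,2) = 6.2273
  k=3: S(3,0) = 24.9529; S(3,1) = 14.3217; S(3,2) = 8.2199; S(3,3) = 4.7178
Terminal payoffs V(N, i) = max(S_T - K, 0):
  V(3,0) = 14.882939; V(3,1) = 4.251672; V(3,2) = 0.000000; V(3,3) = 0.000000
Backward induction: V(k, i) = exp(-r*dt) * [p * V(k+1, i) + (1-p) * V(k+1, i+1)].
  V(2,0) = exp(-r*dt) * [p*14.882939 + (1-p)*4.251672] = 9.165419
  V(2,1) = exp(-r*dt) * [p*4.251672 + (1-p)*0.000000] = 2.027422
  V(2,2) = exp(-r*dt) * [p*0.000000 + (1-p)*0.000000] = 0.000000
  V(1,0) = exp(-r*dt) * [p*9.165419 + (1-p)*2.027422] = 5.356901
  V(1,1) = exp(-r*dt) * [p*2.027422 + (1-p)*0.000000] = 0.966782
  V(0,0) = exp(-r*dt) * [p*5.356901 + (1-p)*0.966782] = 3.024795


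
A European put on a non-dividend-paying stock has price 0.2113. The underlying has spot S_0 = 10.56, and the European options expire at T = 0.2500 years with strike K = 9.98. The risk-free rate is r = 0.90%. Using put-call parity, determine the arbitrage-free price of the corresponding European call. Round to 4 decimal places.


Answer: Call price = 0.8137

Derivation:
Put-call parity: C - P = S_0 * exp(-qT) - K * exp(-rT).
S_0 * exp(-qT) = 10.5600 * 1.00000000 = 10.56000000
K * exp(-rT) = 9.9800 * 0.99775253 = 9.95757024
C = P + S*exp(-qT) - K*exp(-rT)
C = 0.2113 + 10.56000000 - 9.95757024 = 0.8137


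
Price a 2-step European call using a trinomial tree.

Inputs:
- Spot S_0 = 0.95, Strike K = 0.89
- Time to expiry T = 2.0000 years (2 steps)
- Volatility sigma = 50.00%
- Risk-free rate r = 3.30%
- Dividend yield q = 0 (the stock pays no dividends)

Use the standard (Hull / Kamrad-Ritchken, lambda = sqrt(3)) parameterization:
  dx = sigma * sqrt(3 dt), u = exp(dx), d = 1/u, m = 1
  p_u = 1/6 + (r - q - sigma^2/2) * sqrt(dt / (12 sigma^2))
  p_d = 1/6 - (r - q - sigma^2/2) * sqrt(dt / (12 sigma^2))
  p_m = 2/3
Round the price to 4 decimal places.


dt = T/N = 1.000000; dx = sigma*sqrt(3*dt) = 0.866025
u = exp(dx) = 2.377443; d = 1/u = 0.420620
p_u = 0.113550, p_m = 0.666667, p_d = 0.219783
Discount per step: exp(-r*dt) = 0.967539
Stock lattice S(k, j) with j the centered position index:
  k=0: S(0,+0) = 0.9500
  k=1: S(1,-1) = 0.3996; S(1,+0) = 0.9500; S(1,+1) = 2.2586
  k=2: S(2,-2) = 0.1681; S(2,-1) = 0.3996; S(2,+0) = 0.9500; S(2,+1) = 2.2586; S(2,+2) = 5.3696
Terminal payoffs V(N, j) = max(S_T - K, 0):
  V(2,-2) = 0.000000; V(2,-1) = 0.000000; V(2,+0) = 0.060000; V(2,+1) = 1.368571; V(2,+2) = 4.479622
Backward induction: V(k, j) = exp(-r*dt) * [p_u * V(k+1, j+1) + p_m * V(k+1, j) + p_d * V(k+1, j-1)]
  V(1,-1) = exp(-r*dt) * [p_u*0.060000 + p_m*0.000000 + p_d*0.000000] = 0.006592
  V(1,+0) = exp(-r*dt) * [p_u*1.368571 + p_m*0.060000 + p_d*0.000000] = 0.189059
  V(1,+1) = exp(-r*dt) * [p_u*4.479622 + p_m*1.368571 + p_d*0.060000] = 1.387673
  V(0,+0) = exp(-r*dt) * [p_u*1.387673 + p_m*0.189059 + p_d*0.006592] = 0.275805

Answer: Price = V(0,0) = 0.2758


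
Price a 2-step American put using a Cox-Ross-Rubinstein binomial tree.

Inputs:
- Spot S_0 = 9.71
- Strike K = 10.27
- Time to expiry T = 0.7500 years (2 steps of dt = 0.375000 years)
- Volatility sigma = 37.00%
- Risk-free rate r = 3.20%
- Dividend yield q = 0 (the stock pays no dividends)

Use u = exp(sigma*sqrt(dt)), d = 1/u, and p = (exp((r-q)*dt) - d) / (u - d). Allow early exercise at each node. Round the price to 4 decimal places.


Answer: Price = V(0,0) = 1.4604

Derivation:
dt = T/N = 0.375000
u = exp(sigma*sqrt(dt)) = 1.254300; d = 1/u = 0.797257
p = (exp((r-q)*dt) - d) / (u - d) = 0.470011
Discount per step: exp(-r*dt) = 0.988072
Stock lattice S(k, i) with i counting down-moves:
  k=0: S(0,0) = 9.7100
  k=1: S(1,0) = 12.1793; S(1,1) = 7.7414
  k=2: S(2,0) = 15.2764; S(2,1) = 9.7100; S(2,2) = 6.1719
Terminal payoffs V(N, i) = max(K - S_T, 0):
  V(2,0) = 0.000000; V(2,1) = 0.560000; V(2,2) = 4.098137
Backward induction: V(k, i) = exp(-r*dt) * [p * V(k+1, i) + (1-p) * V(k+1, i+1)]; then take max(V_cont, immediate exercise) for American.
  V(1,0) = exp(-r*dt) * [p*0.000000 + (1-p)*0.560000] = 0.293254; exercise = 0.000000; V(1,0) = max -> 0.293254
  V(1,1) = exp(-r*dt) * [p*0.560000 + (1-p)*4.098137] = 2.406128; exercise = 2.528631; V(1,1) = max -> 2.528631
  V(0,0) = exp(-r*dt) * [p*0.293254 + (1-p)*2.528631] = 1.460351; exercise = 0.560000; V(0,0) = max -> 1.460351


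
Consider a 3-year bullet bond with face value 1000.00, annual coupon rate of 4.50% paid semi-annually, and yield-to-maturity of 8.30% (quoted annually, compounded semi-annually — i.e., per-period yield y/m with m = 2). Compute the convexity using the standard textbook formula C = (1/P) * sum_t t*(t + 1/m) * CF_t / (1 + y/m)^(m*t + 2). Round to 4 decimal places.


Answer: Convexity = 8.9509

Derivation:
Coupon per period c = face * coupon_rate / m = 22.500000
Periods per year m = 2; per-period yield y/m = 0.041500
Number of cashflows N = 6
Cashflows (t years, CF_t, discount factor 1/(1+y/m)^(m*t), PV):
  t = 0.5000: CF_t = 22.500000, DF = 0.960154, PV = 21.603457
  t = 1.0000: CF_t = 22.500000, DF = 0.921895, PV = 20.742637
  t = 1.5000: CF_t = 22.500000, DF = 0.885161, PV = 19.916118
  t = 2.0000: CF_t = 22.500000, DF = 0.849890, PV = 19.122533
  t = 2.5000: CF_t = 22.500000, DF = 0.816025, PV = 18.360569
  t = 3.0000: CF_t = 1022.500000, DF = 0.783510, PV = 801.138625
Price P = sum_t PV_t = 900.883940
Convexity numerator sum_t t*(t + 1/m) * CF_t / (1+y/m)^(m*t + 2):
  t = 0.5000: term = 9.958059
  t = 1.0000: term = 28.683800
  t = 1.5000: term = 55.081708
  t = 2.0000: term = 88.144837
  t = 2.5000: term = 126.948876
  t = 3.0000: term = 7754.939633
Convexity = (1/P) * sum = 8063.756913 / 900.883940 = 8.950939


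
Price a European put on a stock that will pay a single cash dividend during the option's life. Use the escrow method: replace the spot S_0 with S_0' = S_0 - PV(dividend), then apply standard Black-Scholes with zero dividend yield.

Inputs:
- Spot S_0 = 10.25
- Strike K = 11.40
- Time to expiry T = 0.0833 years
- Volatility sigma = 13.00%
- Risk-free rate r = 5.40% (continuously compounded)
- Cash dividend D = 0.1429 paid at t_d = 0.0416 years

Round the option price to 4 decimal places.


Answer: Price = 1.2415

Derivation:
PV(D) = D * exp(-r * t_d) = 0.1429 * 0.99775612 = 0.14257935
S_0' = S_0 - PV(D) = 10.2500 - 0.14257935 = 10.10742065
d1 = (ln(S_0'/K) + (r + sigma^2/2)*T) / (sigma*sqrt(T)) = -3.06877924
d2 = d1 - sigma*sqrt(T) = -3.10629950
exp(-rT) = 0.99551190
N(-d1) = 0.99892532; N(-d2) = 0.99905278
P = K * exp(-rT) * N(-d2) - S_0' * N(-d1) = 11.4000 * 0.99551190 * 0.99905278 - 10.10742065 * 0.99892532 = 1.2415


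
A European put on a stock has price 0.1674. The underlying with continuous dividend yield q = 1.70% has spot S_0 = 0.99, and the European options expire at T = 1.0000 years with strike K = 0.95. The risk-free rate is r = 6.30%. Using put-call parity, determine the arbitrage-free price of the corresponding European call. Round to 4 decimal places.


Answer: Call price = 0.2487

Derivation:
Put-call parity: C - P = S_0 * exp(-qT) - K * exp(-rT).
S_0 * exp(-qT) = 0.9900 * 0.98314368 = 0.97331225
K * exp(-rT) = 0.9500 * 0.93894347 = 0.89199630
C = P + S*exp(-qT) - K*exp(-rT)
C = 0.1674 + 0.97331225 - 0.89199630 = 0.2487


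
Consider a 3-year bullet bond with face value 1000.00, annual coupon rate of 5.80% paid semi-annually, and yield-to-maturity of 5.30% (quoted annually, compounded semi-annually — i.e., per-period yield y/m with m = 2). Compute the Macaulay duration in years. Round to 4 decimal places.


Coupon per period c = face * coupon_rate / m = 29.000000
Periods per year m = 2; per-period yield y/m = 0.026500
Number of cashflows N = 6
Cashflows (t years, CF_t, discount factor 1/(1+y/m)^(m*t), PV):
  t = 0.5000: CF_t = 29.000000, DF = 0.974184, PV = 28.251340
  t = 1.0000: CF_t = 29.000000, DF = 0.949035, PV = 27.522006
  t = 1.5000: CF_t = 29.000000, DF = 0.924535, PV = 26.811502
  t = 2.0000: CF_t = 29.000000, DF = 0.900667, PV = 26.119339
  t = 2.5000: CF_t = 29.000000, DF = 0.877415, PV = 25.445045
  t = 3.0000: CF_t = 1029.000000, DF = 0.854764, PV = 879.552267
Price P = sum_t PV_t = 1013.701499
Macaulay numerator sum_t t * PV_t:
  t * PV_t at t = 0.5000: 14.125670
  t * PV_t at t = 1.0000: 27.522006
  t * PV_t at t = 1.5000: 40.217252
  t * PV_t at t = 2.0000: 52.238678
  t * PV_t at t = 2.5000: 63.612613
  t * PV_t at t = 3.0000: 2638.656802
Macaulay duration D = (sum_t t * PV_t) / P = 2836.373022 / 1013.701499 = 2.798036

Answer: Macaulay duration = 2.7980 years


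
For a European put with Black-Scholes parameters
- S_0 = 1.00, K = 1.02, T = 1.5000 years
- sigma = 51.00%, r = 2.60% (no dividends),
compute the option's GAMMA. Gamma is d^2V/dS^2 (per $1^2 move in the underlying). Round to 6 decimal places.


d1 = 0.3430444308; d2 = -0.2815754536
phi(d1) = 0.3761458643; exp(-qT) = 1.0000000000; exp(-rT) = 0.9617507091
Gamma = exp(-qT) * phi(d1) / (S * sigma * sqrt(T)) = 1.0000000000 * 0.3761458643 / (1.0000 * 0.5100 * 1.2247448714) = 0.602200

Answer: Gamma = 0.602200


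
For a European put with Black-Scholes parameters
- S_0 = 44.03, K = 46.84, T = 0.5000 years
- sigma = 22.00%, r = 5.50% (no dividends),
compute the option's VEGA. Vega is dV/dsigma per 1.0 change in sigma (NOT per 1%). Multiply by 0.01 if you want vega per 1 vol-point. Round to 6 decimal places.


d1 = -0.1431333194; d2 = -0.2986968112
phi(d1) = 0.3948765452; exp(-qT) = 1.0000000000; exp(-rT) = 0.9728746826
Vega = S * exp(-qT) * phi(d1) * sqrt(T) = 44.0300 * 1.0000000000 * 0.3948765452 * 0.7071067812 = 12.294051

Answer: Vega = 12.294051


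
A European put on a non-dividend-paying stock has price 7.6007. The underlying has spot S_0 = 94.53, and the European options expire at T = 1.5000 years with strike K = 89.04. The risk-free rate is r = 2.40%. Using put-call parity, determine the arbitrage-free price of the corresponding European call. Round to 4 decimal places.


Put-call parity: C - P = S_0 * exp(-qT) - K * exp(-rT).
S_0 * exp(-qT) = 94.5300 * 1.00000000 = 94.53000000
K * exp(-rT) = 89.0400 * 0.96464029 = 85.89157173
C = P + S*exp(-qT) - K*exp(-rT)
C = 7.6007 + 94.53000000 - 85.89157173 = 16.2391

Answer: Call price = 16.2391


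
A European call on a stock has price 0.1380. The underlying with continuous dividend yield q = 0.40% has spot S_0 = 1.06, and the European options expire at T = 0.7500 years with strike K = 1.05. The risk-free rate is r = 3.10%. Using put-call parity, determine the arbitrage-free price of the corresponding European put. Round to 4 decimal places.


Answer: Put price = 0.1070

Derivation:
Put-call parity: C - P = S_0 * exp(-qT) - K * exp(-rT).
S_0 * exp(-qT) = 1.0600 * 0.99700450 = 1.05682477
K * exp(-rT) = 1.0500 * 0.97701820 = 1.02586911
P = C - S*exp(-qT) + K*exp(-rT)
P = 0.1380 - 1.05682477 + 1.02586911 = 0.1070


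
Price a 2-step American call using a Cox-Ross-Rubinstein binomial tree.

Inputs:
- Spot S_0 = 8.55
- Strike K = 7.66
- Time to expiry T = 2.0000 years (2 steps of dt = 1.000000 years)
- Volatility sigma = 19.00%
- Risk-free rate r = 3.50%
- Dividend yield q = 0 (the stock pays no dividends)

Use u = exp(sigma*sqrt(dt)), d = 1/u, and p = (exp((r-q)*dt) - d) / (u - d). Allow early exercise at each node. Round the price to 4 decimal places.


dt = T/N = 1.000000
u = exp(sigma*sqrt(dt)) = 1.209250; d = 1/u = 0.826959
p = (exp((r-q)*dt) - d) / (u - d) = 0.545817
Discount per step: exp(-r*dt) = 0.965605
Stock lattice S(k, i) with i counting down-moves:
  k=0: S(0,0) = 8.5500
  k=1: S(1,0) = 10.3391; S(1,1) = 7.0705
  k=2: S(2,0) = 12.5025; S(2,1) = 8.5500; S(2,2) = 5.8470
Terminal payoffs V(N, i) = max(S_T - K, 0):
  V(2,0) = 4.842533; V(2,1) = 0.890000; V(2,2) = 0.000000
Backward induction: V(k, i) = exp(-r*dt) * [p * V(k+1, i) + (1-p) * V(k+1, i+1)]; then take max(V_cont, immediate exercise) for American.
  V(1,0) = exp(-r*dt) * [p*4.842533 + (1-p)*0.890000] = 2.942547; exercise = 2.679084; V(1,0) = max -> 2.942547
  V(1,1) = exp(-r*dt) * [p*0.890000 + (1-p)*0.000000] = 0.469069; exercise = 0.000000; V(1,1) = max -> 0.469069
  V(0,0) = exp(-r*dt) * [p*2.942547 + (1-p)*0.469069] = 1.756566; exercise = 0.890000; V(0,0) = max -> 1.756566

Answer: Price = V(0,0) = 1.7566


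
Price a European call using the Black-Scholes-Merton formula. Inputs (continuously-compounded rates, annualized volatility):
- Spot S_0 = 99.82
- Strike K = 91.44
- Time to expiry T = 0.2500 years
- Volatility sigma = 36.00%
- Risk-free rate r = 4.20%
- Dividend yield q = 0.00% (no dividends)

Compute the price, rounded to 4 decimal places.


d1 = (ln(S/K) + (r - q + 0.5*sigma^2) * T) / (sigma * sqrt(T)) = 0.63547525
d2 = d1 - sigma * sqrt(T) = 0.45547525
exp(-rT) = 0.98955493; exp(-qT) = 1.00000000
C = S_0 * exp(-qT) * N(d1) - K * exp(-rT) * N(d2)
N(d1) = 0.73744075; N(d2) = 0.67561631
C = 99.8200 * 1.00000000 * 0.73744075 - 91.4400 * 0.98955493 * 0.67561631 = 12.4783

Answer: Price = 12.4783


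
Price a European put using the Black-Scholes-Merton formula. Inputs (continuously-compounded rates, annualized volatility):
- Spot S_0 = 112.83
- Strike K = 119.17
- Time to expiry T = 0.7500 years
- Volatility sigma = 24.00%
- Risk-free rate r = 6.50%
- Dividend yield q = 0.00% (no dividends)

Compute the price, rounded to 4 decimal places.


d1 = (ln(S/K) + (r - q + 0.5*sigma^2) * T) / (sigma * sqrt(T)) = 0.07544629
d2 = d1 - sigma * sqrt(T) = -0.13239981
exp(-rT) = 0.95241920; exp(-qT) = 1.00000000
P = K * exp(-rT) * N(-d2) - S_0 * exp(-qT) * N(-d1)
N(-d1) = 0.46992982; N(-d2) = 0.55266597
P = 119.1700 * 0.95241920 * 0.55266597 - 112.8300 * 1.00000000 * 0.46992982 = 9.7053

Answer: Price = 9.7053


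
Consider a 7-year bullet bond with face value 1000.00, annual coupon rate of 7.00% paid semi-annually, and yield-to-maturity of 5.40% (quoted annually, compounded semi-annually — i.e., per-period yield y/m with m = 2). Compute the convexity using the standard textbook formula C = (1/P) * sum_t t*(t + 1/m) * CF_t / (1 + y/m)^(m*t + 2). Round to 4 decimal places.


Answer: Convexity = 37.7918

Derivation:
Coupon per period c = face * coupon_rate / m = 35.000000
Periods per year m = 2; per-period yield y/m = 0.027000
Number of cashflows N = 14
Cashflows (t years, CF_t, discount factor 1/(1+y/m)^(m*t), PV):
  t = 0.5000: CF_t = 35.000000, DF = 0.973710, PV = 34.079844
  t = 1.0000: CF_t = 35.000000, DF = 0.948111, PV = 33.183879
  t = 1.5000: CF_t = 35.000000, DF = 0.923185, PV = 32.311470
  t = 2.0000: CF_t = 35.000000, DF = 0.898914, PV = 31.461996
  t = 2.5000: CF_t = 35.000000, DF = 0.875282, PV = 30.634855
  t = 3.0000: CF_t = 35.000000, DF = 0.852270, PV = 29.829459
  t = 3.5000: CF_t = 35.000000, DF = 0.829864, PV = 29.045238
  t = 4.0000: CF_t = 35.000000, DF = 0.808047, PV = 28.281634
  t = 4.5000: CF_t = 35.000000, DF = 0.786803, PV = 27.538105
  t = 5.0000: CF_t = 35.000000, DF = 0.766118, PV = 26.814124
  t = 5.5000: CF_t = 35.000000, DF = 0.745976, PV = 26.109176
  t = 6.0000: CF_t = 35.000000, DF = 0.726365, PV = 25.422761
  t = 6.5000: CF_t = 35.000000, DF = 0.707268, PV = 24.754393
  t = 7.0000: CF_t = 1035.000000, DF = 0.688674, PV = 712.777758
Price P = sum_t PV_t = 1092.244693
Convexity numerator sum_t t*(t + 1/m) * CF_t / (1+y/m)^(m*t + 2):
  t = 0.5000: term = 16.155735
  t = 1.0000: term = 47.192994
  t = 1.5000: term = 91.904564
  t = 2.0000: term = 149.147297
  t = 2.5000: term = 217.839285
  t = 3.0000: term = 296.957156
  t = 3.5000: term = 385.533470
  t = 4.0000: term = 482.654226
  t = 4.5000: term = 587.456459
  t = 5.0000: term = 699.125938
  t = 5.5000: term = 816.894962
  t = 6.0000: term = 940.040232
  t = 6.5000: term = 1067.880822
  t = 7.0000: term = 35479.096823
Convexity = (1/P) * sum = 41277.879963 / 1092.244693 = 37.791788


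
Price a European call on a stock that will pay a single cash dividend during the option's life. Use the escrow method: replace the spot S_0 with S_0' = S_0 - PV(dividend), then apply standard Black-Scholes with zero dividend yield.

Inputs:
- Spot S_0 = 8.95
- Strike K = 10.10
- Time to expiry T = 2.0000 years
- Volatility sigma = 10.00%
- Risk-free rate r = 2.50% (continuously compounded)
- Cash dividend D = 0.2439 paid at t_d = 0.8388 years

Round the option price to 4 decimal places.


PV(D) = D * exp(-r * t_d) = 0.2439 * 0.97924834 = 0.23883867
S_0' = S_0 - PV(D) = 8.9500 - 0.23883867 = 8.71116133
d1 = (ln(S_0'/K) + (r + sigma^2/2)*T) / (sigma*sqrt(T)) = -0.62176118
d2 = d1 - sigma*sqrt(T) = -0.76318253
exp(-rT) = 0.95122942
N(d1) = 0.26704946; N(d2) = 0.22267727
C = S_0' * N(d1) - K * exp(-rT) * N(d2) = 8.71116133 * 0.26704946 - 10.1000 * 0.95122942 * 0.22267727 = 0.1870

Answer: Price = 0.1870


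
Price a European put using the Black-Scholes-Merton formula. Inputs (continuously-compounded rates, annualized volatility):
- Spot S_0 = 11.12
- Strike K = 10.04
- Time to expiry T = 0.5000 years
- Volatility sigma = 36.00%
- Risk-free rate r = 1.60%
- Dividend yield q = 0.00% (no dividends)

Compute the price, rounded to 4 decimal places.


d1 = (ln(S/K) + (r - q + 0.5*sigma^2) * T) / (sigma * sqrt(T)) = 0.56006068
d2 = d1 - sigma * sqrt(T) = 0.30550224
exp(-rT) = 0.99203191; exp(-qT) = 1.00000000
P = K * exp(-rT) * N(-d2) - S_0 * exp(-qT) * N(-d1)
N(-d1) = 0.28771902; N(-d2) = 0.37999183
P = 10.0400 * 0.99203191 * 0.37999183 - 11.1200 * 1.00000000 * 0.28771902 = 0.5853

Answer: Price = 0.5853
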